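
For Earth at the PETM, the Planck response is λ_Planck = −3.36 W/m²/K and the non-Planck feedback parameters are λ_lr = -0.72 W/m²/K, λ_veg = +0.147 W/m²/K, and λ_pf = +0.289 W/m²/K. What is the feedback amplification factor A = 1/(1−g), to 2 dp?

Convert to gains: g_lr = -0.72/3.36 = -0.2143; g_veg = 0.147/3.36 = 0.04375; g_pf = 0.289/3.36 = 0.08601.
Total gain g = -0.08454.
A = 1/(1 + 0.08454) = 0.92.

0.92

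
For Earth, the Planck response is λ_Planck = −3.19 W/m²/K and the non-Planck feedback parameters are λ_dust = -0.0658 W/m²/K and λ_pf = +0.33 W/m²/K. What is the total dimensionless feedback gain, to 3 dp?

0.083

Convert to gains: g_dust = -0.0658/3.19 = -0.02063; g_pf = 0.33/3.19 = 0.1034.
Total gain g = 0.08277.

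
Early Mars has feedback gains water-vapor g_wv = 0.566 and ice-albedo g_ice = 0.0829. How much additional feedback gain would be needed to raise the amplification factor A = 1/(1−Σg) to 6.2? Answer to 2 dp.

0.19

Current total gain = 0.6489.
Target gain for A = 6.2: g* = 1 − 1/6.2 = 0.8387.
Additional gain needed = 0.8387 − 0.6489 = 0.19.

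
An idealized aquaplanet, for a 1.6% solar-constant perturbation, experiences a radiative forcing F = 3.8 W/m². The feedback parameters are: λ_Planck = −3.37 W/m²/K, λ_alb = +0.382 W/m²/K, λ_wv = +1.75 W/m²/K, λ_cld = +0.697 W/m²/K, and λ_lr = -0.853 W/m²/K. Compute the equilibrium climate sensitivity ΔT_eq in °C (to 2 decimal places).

2.73 °C

Net feedback parameter λ = (−3.37) + (+0.382) + (+1.75) + (+0.697) + (-0.853) = -1.394 W/m²/K.
ΔT = −F/λ = −3.8/(-1.394) = 2.73 °C.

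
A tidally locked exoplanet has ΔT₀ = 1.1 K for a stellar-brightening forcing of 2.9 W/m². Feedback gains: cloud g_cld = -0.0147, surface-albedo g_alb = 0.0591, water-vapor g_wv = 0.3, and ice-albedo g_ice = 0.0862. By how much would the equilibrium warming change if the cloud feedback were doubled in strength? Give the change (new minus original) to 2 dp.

Original: g = 0.4306, ΔT = 1.1/(1−0.4306) = 1.9319 K.
With doubled cloud: g' = 0.4159, ΔT' = 1.1/(1−0.4159) = 1.8832 K.
Change = 1.8832 − 1.9319 = -0.05 K.

-0.05 K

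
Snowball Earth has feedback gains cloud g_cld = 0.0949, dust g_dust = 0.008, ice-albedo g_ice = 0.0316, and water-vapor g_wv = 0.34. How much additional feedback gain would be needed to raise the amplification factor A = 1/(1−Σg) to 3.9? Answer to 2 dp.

Current total gain = 0.4745.
Target gain for A = 3.9: g* = 1 − 1/3.9 = 0.7436.
Additional gain needed = 0.7436 − 0.4745 = 0.27.

0.27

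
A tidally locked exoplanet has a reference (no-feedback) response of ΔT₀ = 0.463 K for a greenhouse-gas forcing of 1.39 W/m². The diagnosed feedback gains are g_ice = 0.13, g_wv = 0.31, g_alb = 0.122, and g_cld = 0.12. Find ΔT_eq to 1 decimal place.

1.5 K

Total gain g = 0.13 + 0.31 + 0.122 + 0.12 = 0.682.
Amplification A = 1/(1 − 0.682) = 3.145.
ΔT = 0.463 × 3.145 = 1.5 K.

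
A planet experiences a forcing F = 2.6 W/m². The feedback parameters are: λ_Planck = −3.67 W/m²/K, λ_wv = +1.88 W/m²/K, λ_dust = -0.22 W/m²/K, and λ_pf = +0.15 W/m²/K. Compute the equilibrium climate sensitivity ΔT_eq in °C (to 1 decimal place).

Net feedback parameter λ = (−3.67) + (+1.88) + (-0.22) + (+0.15) = -1.86 W/m²/K.
ΔT = −F/λ = −2.6/(-1.86) = 1.4 °C.

1.4 °C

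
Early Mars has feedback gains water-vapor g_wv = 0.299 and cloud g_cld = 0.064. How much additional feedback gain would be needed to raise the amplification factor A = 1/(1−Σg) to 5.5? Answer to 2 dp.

Current total gain = 0.363.
Target gain for A = 5.5: g* = 1 − 1/5.5 = 0.8182.
Additional gain needed = 0.8182 − 0.363 = 0.46.

0.46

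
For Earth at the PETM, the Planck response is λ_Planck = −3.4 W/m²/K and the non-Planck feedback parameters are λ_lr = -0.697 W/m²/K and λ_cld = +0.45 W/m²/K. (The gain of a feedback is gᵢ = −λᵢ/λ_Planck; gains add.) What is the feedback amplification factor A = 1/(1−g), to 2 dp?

0.93

Convert to gains: g_lr = -0.697/3.4 = -0.205; g_cld = 0.45/3.4 = 0.1324.
Total gain g = -0.0726.
A = 1/(1 + 0.0726) = 0.93.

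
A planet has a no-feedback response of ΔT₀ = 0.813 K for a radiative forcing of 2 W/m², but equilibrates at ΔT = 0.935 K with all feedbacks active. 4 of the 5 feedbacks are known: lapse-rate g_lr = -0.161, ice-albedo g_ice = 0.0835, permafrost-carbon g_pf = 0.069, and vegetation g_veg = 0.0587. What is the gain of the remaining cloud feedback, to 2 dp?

Amplification A = ΔT/ΔT₀ = 0.935/0.813 = 1.15.
Total gain g = 1 − 1/A = 1 − 1/1.15 = 0.1304.
Known gains sum to -0.161 + 0.0835 + 0.069 + 0.0587 = 0.0502.
g_cld = 0.1304 − 0.0502 = 0.08.

0.08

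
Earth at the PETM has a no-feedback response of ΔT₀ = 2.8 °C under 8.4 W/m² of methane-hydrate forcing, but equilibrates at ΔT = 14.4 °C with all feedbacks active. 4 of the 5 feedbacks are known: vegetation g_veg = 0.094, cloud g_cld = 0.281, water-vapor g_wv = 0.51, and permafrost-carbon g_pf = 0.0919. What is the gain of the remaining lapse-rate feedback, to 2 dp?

Amplification A = ΔT/ΔT₀ = 14.4/2.8 = 5.143.
Total gain g = 1 − 1/A = 1 − 1/5.143 = 0.8056.
Known gains sum to 0.094 + 0.281 + 0.51 + 0.0919 = 0.9769.
g_lr = 0.8056 − 0.9769 = -0.17.

-0.17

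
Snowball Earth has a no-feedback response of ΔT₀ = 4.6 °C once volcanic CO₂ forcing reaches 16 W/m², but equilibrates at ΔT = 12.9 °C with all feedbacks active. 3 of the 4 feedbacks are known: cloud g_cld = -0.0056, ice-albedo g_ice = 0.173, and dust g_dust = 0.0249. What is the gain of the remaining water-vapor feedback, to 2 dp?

Amplification A = ΔT/ΔT₀ = 12.9/4.6 = 2.804.
Total gain g = 1 − 1/A = 1 − 1/2.804 = 0.6434.
Known gains sum to -0.0056 + 0.173 + 0.0249 = 0.1923.
g_wv = 0.6434 − 0.1923 = 0.45.

0.45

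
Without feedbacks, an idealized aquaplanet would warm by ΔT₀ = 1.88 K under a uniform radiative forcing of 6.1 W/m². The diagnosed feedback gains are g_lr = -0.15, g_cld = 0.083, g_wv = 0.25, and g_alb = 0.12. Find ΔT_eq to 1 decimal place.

Total gain g = -0.15 + 0.083 + 0.25 + 0.12 = 0.303.
Amplification A = 1/(1 − 0.303) = 1.435.
ΔT = 1.88 × 1.435 = 2.7 K.

2.7 K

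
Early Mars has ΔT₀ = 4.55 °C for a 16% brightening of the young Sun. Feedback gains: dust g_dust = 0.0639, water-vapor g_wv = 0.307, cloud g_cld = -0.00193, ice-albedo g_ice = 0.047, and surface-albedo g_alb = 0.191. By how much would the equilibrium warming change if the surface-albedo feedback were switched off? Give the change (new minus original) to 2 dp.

Original: g = 0.60697, ΔT = 4.55/(1−0.60697) = 11.5767 °C.
Without surface-albedo: g' = 0.41597, ΔT' = 4.55/(1−0.41597) = 7.7907 °C.
Change = 7.7907 − 11.5767 = -3.79 °C.

-3.79 °C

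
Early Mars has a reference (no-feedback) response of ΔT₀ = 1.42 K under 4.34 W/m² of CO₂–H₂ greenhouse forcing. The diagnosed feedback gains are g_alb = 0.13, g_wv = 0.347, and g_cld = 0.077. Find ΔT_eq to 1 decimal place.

Total gain g = 0.13 + 0.347 + 0.077 = 0.554.
Amplification A = 1/(1 − 0.554) = 2.242.
ΔT = 1.42 × 2.242 = 3.2 K.

3.2 K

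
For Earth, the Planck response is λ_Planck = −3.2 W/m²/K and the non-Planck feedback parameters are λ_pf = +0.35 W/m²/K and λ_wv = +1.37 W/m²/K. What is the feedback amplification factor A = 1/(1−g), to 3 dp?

Convert to gains: g_pf = 0.35/3.2 = 0.1094; g_wv = 1.37/3.2 = 0.4281.
Total gain g = 0.5375.
A = 1/(1 − 0.5375) = 2.162.

2.162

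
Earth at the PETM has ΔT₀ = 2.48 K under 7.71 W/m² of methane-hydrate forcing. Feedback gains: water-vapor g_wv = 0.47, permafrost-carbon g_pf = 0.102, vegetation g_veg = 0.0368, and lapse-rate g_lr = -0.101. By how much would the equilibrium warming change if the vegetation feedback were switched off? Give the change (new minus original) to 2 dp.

-0.35 K

Original: g = 0.5078, ΔT = 2.48/(1−0.5078) = 5.0386 K.
Without vegetation: g' = 0.471, ΔT' = 2.48/(1−0.471) = 4.6881 K.
Change = 4.6881 − 5.0386 = -0.35 K.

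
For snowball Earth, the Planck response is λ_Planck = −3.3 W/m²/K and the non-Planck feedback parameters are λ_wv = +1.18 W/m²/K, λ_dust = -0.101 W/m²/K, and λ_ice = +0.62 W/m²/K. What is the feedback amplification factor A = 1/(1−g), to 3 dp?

Convert to gains: g_wv = 1.18/3.3 = 0.3576; g_dust = -0.101/3.3 = -0.03061; g_ice = 0.62/3.3 = 0.1879.
Total gain g = 0.51489.
A = 1/(1 − 0.51489) = 2.061.

2.061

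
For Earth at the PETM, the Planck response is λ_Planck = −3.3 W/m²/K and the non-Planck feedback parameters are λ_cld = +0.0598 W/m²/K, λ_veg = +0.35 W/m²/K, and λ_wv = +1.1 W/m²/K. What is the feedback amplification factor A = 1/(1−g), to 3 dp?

1.843

Convert to gains: g_cld = 0.0598/3.3 = 0.01812; g_veg = 0.35/3.3 = 0.1061; g_wv = 1.1/3.3 = 0.3333.
Total gain g = 0.45752.
A = 1/(1 − 0.45752) = 1.843.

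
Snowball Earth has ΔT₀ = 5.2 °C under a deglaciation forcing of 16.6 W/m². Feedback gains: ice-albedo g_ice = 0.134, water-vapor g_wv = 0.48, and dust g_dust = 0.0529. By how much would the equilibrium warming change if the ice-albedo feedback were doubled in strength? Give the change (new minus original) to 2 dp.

Original: g = 0.6669, ΔT = 5.2/(1−0.6669) = 15.6109 °C.
With doubled ice-albedo: g' = 0.8009, ΔT' = 5.2/(1−0.8009) = 26.1175 °C.
Change = 26.1175 − 15.6109 = 10.51 °C.

10.51 °C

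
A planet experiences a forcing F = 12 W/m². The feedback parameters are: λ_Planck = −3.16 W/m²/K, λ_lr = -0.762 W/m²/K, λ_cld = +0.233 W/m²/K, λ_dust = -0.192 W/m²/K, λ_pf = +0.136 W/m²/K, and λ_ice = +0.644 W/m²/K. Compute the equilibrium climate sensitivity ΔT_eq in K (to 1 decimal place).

3.9 K

Net feedback parameter λ = (−3.16) + (-0.762) + (+0.233) + (-0.192) + (+0.136) + (+0.644) = -3.101 W/m²/K.
ΔT = −F/λ = −12/(-3.101) = 3.9 K.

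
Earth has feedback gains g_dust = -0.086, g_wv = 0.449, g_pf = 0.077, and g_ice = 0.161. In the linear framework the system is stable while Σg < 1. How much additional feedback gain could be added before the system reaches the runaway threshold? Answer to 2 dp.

0.40

Current total gain = -0.086 + 0.449 + 0.077 + 0.161 = 0.601.
Margin to runaway = 1 − 0.601 = 0.40.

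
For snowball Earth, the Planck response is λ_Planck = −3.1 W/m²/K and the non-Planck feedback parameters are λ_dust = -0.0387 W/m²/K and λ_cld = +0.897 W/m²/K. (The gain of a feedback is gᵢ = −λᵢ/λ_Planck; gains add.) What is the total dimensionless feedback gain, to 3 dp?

0.277

Convert to gains: g_dust = -0.0387/3.1 = -0.01248; g_cld = 0.897/3.1 = 0.2894.
Total gain g = 0.27692.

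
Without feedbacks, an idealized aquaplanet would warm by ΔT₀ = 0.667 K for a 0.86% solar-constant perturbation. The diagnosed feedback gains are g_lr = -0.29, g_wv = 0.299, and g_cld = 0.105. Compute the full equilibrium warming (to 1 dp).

0.8 K

Total gain g = -0.29 + 0.299 + 0.105 = 0.114.
Amplification A = 1/(1 − 0.114) = 1.129.
ΔT = 0.667 × 1.129 = 0.8 K.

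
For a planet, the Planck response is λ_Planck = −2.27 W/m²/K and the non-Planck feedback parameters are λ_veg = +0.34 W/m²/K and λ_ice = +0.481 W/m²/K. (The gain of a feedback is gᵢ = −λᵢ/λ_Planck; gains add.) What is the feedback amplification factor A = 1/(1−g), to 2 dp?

1.57

Convert to gains: g_veg = 0.34/2.27 = 0.1498; g_ice = 0.481/2.27 = 0.2119.
Total gain g = 0.3617.
A = 1/(1 − 0.3617) = 1.57.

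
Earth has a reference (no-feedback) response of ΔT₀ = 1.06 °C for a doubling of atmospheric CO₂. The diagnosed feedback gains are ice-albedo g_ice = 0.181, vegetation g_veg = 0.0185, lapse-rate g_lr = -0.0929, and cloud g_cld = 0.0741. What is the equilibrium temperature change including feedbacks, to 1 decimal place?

Total gain g = 0.181 + 0.0185 − 0.0929 + 0.0741 = 0.1807.
Amplification A = 1/(1 − 0.1807) = 1.221.
ΔT = 1.06 × 1.221 = 1.3 °C.

1.3 °C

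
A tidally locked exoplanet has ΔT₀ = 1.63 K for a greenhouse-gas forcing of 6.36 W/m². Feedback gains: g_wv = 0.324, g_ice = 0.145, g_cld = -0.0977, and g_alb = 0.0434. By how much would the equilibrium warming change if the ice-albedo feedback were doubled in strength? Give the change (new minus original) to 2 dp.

Original: g = 0.4147, ΔT = 1.63/(1−0.4147) = 2.7849 K.
With doubled ice-albedo: g' = 0.5597, ΔT' = 1.63/(1−0.5597) = 3.7020 K.
Change = 3.7020 − 2.7849 = 0.92 K.

0.92 K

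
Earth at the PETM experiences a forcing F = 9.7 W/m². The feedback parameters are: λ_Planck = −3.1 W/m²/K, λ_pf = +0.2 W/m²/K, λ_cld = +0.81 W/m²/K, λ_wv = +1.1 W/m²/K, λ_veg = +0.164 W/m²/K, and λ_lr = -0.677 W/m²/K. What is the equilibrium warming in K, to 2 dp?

Net feedback parameter λ = (−3.1) + (+0.2) + (+0.81) + (+1.1) + (+0.164) + (-0.677) = -1.503 W/m²/K.
ΔT = −F/λ = −9.7/(-1.503) = 6.45 K.

6.45 K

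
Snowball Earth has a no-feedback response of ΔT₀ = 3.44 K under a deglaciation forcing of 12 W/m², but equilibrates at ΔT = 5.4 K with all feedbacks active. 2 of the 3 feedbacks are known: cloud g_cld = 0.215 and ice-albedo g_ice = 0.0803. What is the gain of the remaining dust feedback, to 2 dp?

Amplification A = ΔT/ΔT₀ = 5.4/3.44 = 1.57.
Total gain g = 1 − 1/A = 1 − 1/1.57 = 0.3631.
Known gains sum to 0.215 + 0.0803 = 0.2953.
g_dust = 0.3631 − 0.2953 = 0.07.

0.07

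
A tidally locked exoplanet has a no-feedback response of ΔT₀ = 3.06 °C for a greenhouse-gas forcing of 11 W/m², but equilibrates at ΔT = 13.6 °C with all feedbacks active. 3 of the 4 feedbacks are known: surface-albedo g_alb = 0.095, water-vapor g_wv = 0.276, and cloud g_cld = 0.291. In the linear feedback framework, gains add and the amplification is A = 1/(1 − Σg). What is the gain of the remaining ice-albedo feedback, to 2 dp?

0.11

Amplification A = ΔT/ΔT₀ = 13.6/3.06 = 4.444.
Total gain g = 1 − 1/A = 1 − 1/4.444 = 0.775.
Known gains sum to 0.095 + 0.276 + 0.291 = 0.662.
g_ice = 0.775 − 0.662 = 0.11.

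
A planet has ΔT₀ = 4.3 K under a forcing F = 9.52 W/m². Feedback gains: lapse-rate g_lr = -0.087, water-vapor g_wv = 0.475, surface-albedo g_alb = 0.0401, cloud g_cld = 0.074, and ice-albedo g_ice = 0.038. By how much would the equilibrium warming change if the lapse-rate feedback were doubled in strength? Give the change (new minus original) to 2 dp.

Original: g = 0.5401, ΔT = 4.3/(1−0.5401) = 9.3499 K.
With doubled lapse-rate: g' = 0.4531, ΔT' = 4.3/(1−0.4531) = 7.8625 K.
Change = 7.8625 − 9.3499 = -1.49 K.

-1.49 K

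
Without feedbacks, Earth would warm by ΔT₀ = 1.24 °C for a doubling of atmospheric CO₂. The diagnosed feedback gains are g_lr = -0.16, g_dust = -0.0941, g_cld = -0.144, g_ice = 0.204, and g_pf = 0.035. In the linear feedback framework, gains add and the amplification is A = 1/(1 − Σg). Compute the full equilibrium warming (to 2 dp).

1.07 °C

Total gain g = -0.16 − 0.0941 − 0.144 + 0.204 + 0.035 = -0.1591.
Amplification A = 1/(1 + 0.1591) = 0.8627.
ΔT = 1.24 × 0.8627 = 1.07 °C.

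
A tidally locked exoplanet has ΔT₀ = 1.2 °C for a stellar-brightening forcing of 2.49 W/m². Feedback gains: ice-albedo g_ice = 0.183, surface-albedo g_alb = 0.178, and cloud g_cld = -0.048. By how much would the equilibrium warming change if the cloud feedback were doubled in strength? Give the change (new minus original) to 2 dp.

-0.11 °C

Original: g = 0.313, ΔT = 1.2/(1−0.313) = 1.7467 °C.
With doubled cloud: g' = 0.265, ΔT' = 1.2/(1−0.265) = 1.6327 °C.
Change = 1.6327 − 1.7467 = -0.11 °C.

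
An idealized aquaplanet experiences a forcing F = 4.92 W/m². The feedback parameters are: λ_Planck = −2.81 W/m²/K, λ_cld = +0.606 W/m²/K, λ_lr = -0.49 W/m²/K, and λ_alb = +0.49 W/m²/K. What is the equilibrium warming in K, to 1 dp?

Net feedback parameter λ = (−2.81) + (+0.606) + (-0.49) + (+0.49) = -2.204 W/m²/K.
ΔT = −F/λ = −4.92/(-2.204) = 2.2 K.

2.2 K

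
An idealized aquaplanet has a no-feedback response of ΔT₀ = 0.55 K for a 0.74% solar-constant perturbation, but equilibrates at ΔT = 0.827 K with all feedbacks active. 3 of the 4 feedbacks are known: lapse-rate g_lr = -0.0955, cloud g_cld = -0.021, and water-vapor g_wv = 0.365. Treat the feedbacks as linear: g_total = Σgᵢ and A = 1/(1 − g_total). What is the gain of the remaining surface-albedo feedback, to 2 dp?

Amplification A = ΔT/ΔT₀ = 0.827/0.55 = 1.504.
Total gain g = 1 − 1/A = 1 − 1/1.504 = 0.3351.
Known gains sum to -0.0955 − 0.021 + 0.365 = 0.2485.
g_alb = 0.3351 − 0.2485 = 0.09.

0.09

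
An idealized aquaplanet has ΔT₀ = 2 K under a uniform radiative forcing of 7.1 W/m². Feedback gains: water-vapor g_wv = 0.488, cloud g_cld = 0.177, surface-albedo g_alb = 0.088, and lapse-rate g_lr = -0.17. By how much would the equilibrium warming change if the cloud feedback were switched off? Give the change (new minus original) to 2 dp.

-1.43 K

Original: g = 0.583, ΔT = 2/(1−0.583) = 4.7962 K.
Without cloud: g' = 0.406, ΔT' = 2/(1−0.406) = 3.3670 K.
Change = 3.3670 − 4.7962 = -1.43 K.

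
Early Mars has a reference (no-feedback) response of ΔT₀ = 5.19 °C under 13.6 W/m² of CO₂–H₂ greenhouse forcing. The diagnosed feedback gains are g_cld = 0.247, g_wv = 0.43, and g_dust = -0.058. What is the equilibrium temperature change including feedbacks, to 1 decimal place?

13.6 °C

Total gain g = 0.247 + 0.43 − 0.058 = 0.619.
Amplification A = 1/(1 − 0.619) = 2.625.
ΔT = 5.19 × 2.625 = 13.6 °C.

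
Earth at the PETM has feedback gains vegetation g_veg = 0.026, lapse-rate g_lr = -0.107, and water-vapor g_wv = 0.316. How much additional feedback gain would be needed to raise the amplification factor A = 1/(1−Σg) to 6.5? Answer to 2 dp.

0.61

Current total gain = 0.235.
Target gain for A = 6.5: g* = 1 − 1/6.5 = 0.8462.
Additional gain needed = 0.8462 − 0.235 = 0.61.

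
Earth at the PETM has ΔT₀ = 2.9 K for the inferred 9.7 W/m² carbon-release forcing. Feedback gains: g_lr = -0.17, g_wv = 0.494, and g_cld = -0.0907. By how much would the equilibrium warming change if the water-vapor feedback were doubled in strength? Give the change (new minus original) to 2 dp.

Original: g = 0.2333, ΔT = 2.9/(1−0.2333) = 3.7824 K.
With doubled water-vapor: g' = 0.7273, ΔT' = 2.9/(1−0.7273) = 10.6344 K.
Change = 10.6344 − 3.7824 = 6.85 K.

6.85 K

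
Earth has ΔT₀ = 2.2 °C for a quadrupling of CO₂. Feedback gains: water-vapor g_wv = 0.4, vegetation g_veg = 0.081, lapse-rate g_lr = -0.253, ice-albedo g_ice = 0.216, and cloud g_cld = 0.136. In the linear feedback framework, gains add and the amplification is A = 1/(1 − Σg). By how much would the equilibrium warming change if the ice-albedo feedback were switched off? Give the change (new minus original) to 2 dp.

-1.78 °C

Original: g = 0.58, ΔT = 2.2/(1−0.58) = 5.2381 °C.
Without ice-albedo: g' = 0.364, ΔT' = 2.2/(1−0.364) = 3.4591 °C.
Change = 3.4591 − 5.2381 = -1.78 °C.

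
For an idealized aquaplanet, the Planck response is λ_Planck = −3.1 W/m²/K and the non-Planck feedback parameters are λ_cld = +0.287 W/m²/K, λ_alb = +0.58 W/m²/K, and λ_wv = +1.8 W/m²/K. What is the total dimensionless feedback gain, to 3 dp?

Convert to gains: g_cld = 0.287/3.1 = 0.09258; g_alb = 0.58/3.1 = 0.1871; g_wv = 1.8/3.1 = 0.5806.
Total gain g = 0.86028.

0.860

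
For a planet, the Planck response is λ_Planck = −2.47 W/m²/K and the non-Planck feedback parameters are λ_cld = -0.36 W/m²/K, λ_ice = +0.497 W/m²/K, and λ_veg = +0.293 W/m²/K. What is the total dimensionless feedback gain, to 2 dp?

Convert to gains: g_cld = -0.36/2.47 = -0.1457; g_ice = 0.497/2.47 = 0.2012; g_veg = 0.293/2.47 = 0.1186.
Total gain g = 0.1741.

0.17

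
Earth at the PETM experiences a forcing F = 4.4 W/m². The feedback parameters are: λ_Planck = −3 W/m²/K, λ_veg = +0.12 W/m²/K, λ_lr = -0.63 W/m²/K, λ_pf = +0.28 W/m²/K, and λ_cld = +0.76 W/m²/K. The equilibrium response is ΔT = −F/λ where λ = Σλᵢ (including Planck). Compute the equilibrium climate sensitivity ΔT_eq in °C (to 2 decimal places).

1.78 °C

Net feedback parameter λ = (−3) + (+0.12) + (-0.63) + (+0.28) + (+0.76) = -2.47 W/m²/K.
ΔT = −F/λ = −4.4/(-2.47) = 1.78 °C.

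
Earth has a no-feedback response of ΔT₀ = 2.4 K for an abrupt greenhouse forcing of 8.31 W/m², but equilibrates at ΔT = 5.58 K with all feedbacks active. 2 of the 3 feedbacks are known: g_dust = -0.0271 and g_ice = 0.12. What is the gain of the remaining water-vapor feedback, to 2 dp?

Amplification A = ΔT/ΔT₀ = 5.58/2.4 = 2.325.
Total gain g = 1 − 1/A = 1 − 1/2.325 = 0.5699.
Known gains sum to -0.0271 + 0.12 = 0.0929.
g_wv = 0.5699 − 0.0929 = 0.48.

0.48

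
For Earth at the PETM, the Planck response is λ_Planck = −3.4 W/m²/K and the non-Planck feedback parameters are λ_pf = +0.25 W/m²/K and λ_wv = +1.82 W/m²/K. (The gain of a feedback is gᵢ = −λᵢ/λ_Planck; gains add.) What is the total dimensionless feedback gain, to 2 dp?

0.61

Convert to gains: g_pf = 0.25/3.4 = 0.07353; g_wv = 1.82/3.4 = 0.5353.
Total gain g = 0.60883.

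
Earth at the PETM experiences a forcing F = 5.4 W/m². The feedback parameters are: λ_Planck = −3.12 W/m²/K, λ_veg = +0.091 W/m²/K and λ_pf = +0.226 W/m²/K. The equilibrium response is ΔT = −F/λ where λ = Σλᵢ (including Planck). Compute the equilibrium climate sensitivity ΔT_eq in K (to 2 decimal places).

1.93 K

Net feedback parameter λ = (−3.12) + (+0.091) + (+0.226) = -2.803 W/m²/K.
ΔT = −F/λ = −5.4/(-2.803) = 1.93 K.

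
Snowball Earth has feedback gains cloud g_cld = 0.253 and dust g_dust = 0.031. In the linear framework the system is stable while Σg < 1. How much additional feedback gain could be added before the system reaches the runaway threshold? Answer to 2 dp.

0.72

Current total gain = 0.253 + 0.031 = 0.284.
Margin to runaway = 1 − 0.284 = 0.72.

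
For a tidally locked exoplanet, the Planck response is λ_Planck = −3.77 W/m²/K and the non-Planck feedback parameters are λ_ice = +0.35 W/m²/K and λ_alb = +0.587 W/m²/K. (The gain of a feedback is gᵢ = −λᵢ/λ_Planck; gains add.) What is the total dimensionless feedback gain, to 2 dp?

Convert to gains: g_ice = 0.35/3.77 = 0.09284; g_alb = 0.587/3.77 = 0.1557.
Total gain g = 0.24854.

0.25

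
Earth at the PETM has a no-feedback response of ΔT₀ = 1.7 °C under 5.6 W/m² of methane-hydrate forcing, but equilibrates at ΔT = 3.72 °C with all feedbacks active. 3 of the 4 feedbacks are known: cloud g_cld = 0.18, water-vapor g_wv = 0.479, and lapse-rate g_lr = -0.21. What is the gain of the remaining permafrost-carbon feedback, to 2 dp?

0.09

Amplification A = ΔT/ΔT₀ = 3.72/1.7 = 2.188.
Total gain g = 1 − 1/A = 1 − 1/2.188 = 0.543.
Known gains sum to 0.18 + 0.479 − 0.21 = 0.449.
g_pf = 0.543 − 0.449 = 0.09.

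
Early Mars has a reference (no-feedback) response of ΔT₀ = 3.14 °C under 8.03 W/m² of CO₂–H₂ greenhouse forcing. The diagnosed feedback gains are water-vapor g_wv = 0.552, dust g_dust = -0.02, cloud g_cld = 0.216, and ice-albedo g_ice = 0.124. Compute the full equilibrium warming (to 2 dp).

24.53 °C

Total gain g = 0.552 − 0.02 + 0.216 + 0.124 = 0.872.
Amplification A = 1/(1 − 0.872) = 7.812.
ΔT = 3.14 × 7.812 = 24.53 °C.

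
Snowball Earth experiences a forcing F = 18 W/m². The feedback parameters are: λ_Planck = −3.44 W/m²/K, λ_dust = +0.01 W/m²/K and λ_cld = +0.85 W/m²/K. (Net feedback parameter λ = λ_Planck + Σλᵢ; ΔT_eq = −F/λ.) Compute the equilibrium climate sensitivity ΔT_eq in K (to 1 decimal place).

7.0 K

Net feedback parameter λ = (−3.44) + (+0.01) + (+0.85) = -2.58 W/m²/K.
ΔT = −F/λ = −18/(-2.58) = 7.0 K.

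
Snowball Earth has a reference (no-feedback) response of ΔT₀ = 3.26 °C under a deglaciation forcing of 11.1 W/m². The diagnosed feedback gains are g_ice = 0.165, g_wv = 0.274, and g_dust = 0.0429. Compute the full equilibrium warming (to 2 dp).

Total gain g = 0.165 + 0.274 + 0.0429 = 0.4819.
Amplification A = 1/(1 − 0.4819) = 1.93.
ΔT = 3.26 × 1.93 = 6.29 °C.

6.29 °C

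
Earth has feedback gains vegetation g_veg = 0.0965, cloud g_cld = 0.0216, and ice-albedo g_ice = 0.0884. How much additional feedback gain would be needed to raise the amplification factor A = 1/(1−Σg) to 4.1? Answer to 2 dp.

Current total gain = 0.2065.
Target gain for A = 4.1: g* = 1 − 1/4.1 = 0.7561.
Additional gain needed = 0.7561 − 0.2065 = 0.55.

0.55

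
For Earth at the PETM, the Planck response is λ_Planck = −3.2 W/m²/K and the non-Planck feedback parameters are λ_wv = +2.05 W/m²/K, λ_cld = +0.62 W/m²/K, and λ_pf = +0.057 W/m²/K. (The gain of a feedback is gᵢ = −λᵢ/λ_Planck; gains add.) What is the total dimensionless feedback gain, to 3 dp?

Convert to gains: g_wv = 2.05/3.2 = 0.6406; g_cld = 0.62/3.2 = 0.1937; g_pf = 0.057/3.2 = 0.01781.
Total gain g = 0.85211.

0.852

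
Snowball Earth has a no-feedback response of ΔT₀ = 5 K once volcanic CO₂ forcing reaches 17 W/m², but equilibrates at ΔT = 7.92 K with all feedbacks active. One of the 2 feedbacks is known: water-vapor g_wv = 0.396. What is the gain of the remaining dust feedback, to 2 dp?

Amplification A = ΔT/ΔT₀ = 7.92/5 = 1.584.
Total gain g = 1 − 1/A = 1 − 1/1.584 = 0.3687.
The known gain is 0.396.
g_dust = 0.3687 − 0.396 = -0.03.

-0.03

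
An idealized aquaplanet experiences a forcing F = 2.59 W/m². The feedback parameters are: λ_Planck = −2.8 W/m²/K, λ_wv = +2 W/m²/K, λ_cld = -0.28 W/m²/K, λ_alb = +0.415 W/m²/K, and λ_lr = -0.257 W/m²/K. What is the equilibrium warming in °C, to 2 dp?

2.81 °C

Net feedback parameter λ = (−2.8) + (+2) + (-0.28) + (+0.415) + (-0.257) = -0.922 W/m²/K.
ΔT = −F/λ = −2.59/(-0.922) = 2.81 °C.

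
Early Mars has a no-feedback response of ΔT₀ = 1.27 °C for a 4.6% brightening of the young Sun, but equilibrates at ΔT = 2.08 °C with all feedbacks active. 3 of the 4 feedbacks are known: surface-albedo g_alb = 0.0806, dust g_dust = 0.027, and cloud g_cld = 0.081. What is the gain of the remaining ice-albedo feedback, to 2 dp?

Amplification A = ΔT/ΔT₀ = 2.08/1.27 = 1.638.
Total gain g = 1 − 1/A = 1 − 1/1.638 = 0.3895.
Known gains sum to 0.0806 + 0.027 + 0.081 = 0.1886.
g_ice = 0.3895 − 0.1886 = 0.20.

0.20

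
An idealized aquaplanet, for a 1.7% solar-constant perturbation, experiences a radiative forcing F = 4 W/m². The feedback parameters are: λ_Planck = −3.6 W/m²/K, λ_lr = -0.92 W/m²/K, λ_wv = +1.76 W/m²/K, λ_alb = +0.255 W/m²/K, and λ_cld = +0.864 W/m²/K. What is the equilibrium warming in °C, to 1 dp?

2.4 °C

Net feedback parameter λ = (−3.6) + (-0.92) + (+1.76) + (+0.255) + (+0.864) = -1.641 W/m²/K.
ΔT = −F/λ = −4/(-1.641) = 2.4 °C.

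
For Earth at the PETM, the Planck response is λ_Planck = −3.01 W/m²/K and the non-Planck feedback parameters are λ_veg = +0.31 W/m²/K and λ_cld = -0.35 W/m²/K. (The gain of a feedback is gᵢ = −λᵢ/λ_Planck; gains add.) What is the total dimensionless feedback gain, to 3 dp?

-0.013

Convert to gains: g_veg = 0.31/3.01 = 0.103; g_cld = -0.35/3.01 = -0.1163.
Total gain g = -0.0133.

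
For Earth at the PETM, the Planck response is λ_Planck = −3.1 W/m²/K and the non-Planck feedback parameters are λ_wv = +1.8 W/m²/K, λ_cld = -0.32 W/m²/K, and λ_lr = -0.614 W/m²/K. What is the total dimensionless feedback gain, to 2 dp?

Convert to gains: g_wv = 1.8/3.1 = 0.5806; g_cld = -0.32/3.1 = -0.1032; g_lr = -0.614/3.1 = -0.1981.
Total gain g = 0.2793.

0.28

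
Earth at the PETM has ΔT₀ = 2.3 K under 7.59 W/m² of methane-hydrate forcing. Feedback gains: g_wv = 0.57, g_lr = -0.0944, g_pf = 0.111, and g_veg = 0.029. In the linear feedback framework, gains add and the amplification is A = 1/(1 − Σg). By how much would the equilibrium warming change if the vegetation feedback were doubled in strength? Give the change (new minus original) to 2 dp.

0.49 K

Original: g = 0.6156, ΔT = 2.3/(1−0.6156) = 5.9834 K.
With doubled vegetation: g' = 0.6446, ΔT' = 2.3/(1−0.6446) = 6.4716 K.
Change = 6.4716 − 5.9834 = 0.49 K.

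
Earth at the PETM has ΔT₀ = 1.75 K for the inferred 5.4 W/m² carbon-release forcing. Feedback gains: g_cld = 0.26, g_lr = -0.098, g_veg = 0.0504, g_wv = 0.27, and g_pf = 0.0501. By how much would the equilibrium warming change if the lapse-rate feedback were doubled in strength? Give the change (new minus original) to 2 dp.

-0.65 K

Original: g = 0.5325, ΔT = 1.75/(1−0.5325) = 3.7433 K.
With doubled lapse-rate: g' = 0.4345, ΔT' = 1.75/(1−0.4345) = 3.0946 K.
Change = 3.0946 − 3.7433 = -0.65 K.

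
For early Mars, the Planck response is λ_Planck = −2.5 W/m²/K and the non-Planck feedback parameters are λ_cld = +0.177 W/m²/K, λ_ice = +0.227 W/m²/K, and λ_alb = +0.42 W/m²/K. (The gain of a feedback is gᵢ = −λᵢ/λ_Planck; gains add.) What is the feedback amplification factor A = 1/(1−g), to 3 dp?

1.492

Convert to gains: g_cld = 0.177/2.5 = 0.0708; g_ice = 0.227/2.5 = 0.0908; g_alb = 0.42/2.5 = 0.168.
Total gain g = 0.3296.
A = 1/(1 − 0.3296) = 1.492.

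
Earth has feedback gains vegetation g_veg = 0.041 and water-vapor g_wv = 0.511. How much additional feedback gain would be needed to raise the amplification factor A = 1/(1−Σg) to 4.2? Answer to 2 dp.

Current total gain = 0.552.
Target gain for A = 4.2: g* = 1 − 1/4.2 = 0.7619.
Additional gain needed = 0.7619 − 0.552 = 0.21.

0.21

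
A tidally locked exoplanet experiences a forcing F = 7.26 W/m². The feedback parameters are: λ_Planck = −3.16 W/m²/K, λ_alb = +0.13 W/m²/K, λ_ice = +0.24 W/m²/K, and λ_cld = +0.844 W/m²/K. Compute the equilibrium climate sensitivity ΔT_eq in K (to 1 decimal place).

3.7 K

Net feedback parameter λ = (−3.16) + (+0.13) + (+0.24) + (+0.844) = -1.946 W/m²/K.
ΔT = −F/λ = −7.26/(-1.946) = 3.7 K.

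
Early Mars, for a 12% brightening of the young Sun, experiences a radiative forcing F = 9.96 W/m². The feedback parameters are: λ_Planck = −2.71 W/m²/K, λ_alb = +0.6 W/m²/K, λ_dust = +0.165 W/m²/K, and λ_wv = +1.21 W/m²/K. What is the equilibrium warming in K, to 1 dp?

13.6 K

Net feedback parameter λ = (−2.71) + (+0.6) + (+0.165) + (+1.21) = -0.735 W/m²/K.
ΔT = −F/λ = −9.96/(-0.735) = 13.6 K.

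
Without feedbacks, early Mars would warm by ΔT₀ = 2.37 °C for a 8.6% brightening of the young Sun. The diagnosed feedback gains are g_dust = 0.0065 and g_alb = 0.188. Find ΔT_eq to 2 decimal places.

Total gain g = 0.0065 + 0.188 = 0.1945.
Amplification A = 1/(1 − 0.1945) = 1.241.
ΔT = 2.37 × 1.241 = 2.94 °C.

2.94 °C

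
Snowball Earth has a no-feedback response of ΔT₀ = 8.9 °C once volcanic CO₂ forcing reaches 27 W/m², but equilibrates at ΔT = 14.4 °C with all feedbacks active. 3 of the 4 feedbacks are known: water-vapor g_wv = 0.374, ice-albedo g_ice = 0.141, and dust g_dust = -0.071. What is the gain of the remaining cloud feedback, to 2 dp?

Amplification A = ΔT/ΔT₀ = 14.4/8.9 = 1.618.
Total gain g = 1 − 1/A = 1 − 1/1.618 = 0.382.
Known gains sum to 0.374 + 0.141 − 0.071 = 0.444.
g_cld = 0.382 − 0.444 = -0.06.

-0.06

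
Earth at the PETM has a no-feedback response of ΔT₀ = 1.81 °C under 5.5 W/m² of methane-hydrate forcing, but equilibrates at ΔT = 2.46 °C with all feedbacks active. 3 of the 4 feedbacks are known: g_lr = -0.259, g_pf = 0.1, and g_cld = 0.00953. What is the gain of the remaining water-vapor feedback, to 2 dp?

Amplification A = ΔT/ΔT₀ = 2.46/1.81 = 1.359.
Total gain g = 1 − 1/A = 1 − 1/1.359 = 0.2642.
Known gains sum to -0.259 + 0.1 + 0.00953 = -0.14947.
g_wv = 0.2642 + 0.14947 = 0.41.

0.41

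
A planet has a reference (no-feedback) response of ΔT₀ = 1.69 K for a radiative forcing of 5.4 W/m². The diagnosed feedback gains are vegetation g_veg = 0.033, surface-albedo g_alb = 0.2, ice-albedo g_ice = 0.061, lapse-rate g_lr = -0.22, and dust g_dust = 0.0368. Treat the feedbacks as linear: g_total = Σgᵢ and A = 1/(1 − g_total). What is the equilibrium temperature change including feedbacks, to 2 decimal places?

1.90 K

Total gain g = 0.033 + 0.2 + 0.061 − 0.22 + 0.0368 = 0.1108.
Amplification A = 1/(1 − 0.1108) = 1.125.
ΔT = 1.69 × 1.125 = 1.90 K.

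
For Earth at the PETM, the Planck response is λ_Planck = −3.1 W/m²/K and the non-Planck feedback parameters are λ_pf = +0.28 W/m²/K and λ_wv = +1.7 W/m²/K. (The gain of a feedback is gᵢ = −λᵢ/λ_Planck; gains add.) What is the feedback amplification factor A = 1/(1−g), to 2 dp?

Convert to gains: g_pf = 0.28/3.1 = 0.09032; g_wv = 1.7/3.1 = 0.5484.
Total gain g = 0.63872.
A = 1/(1 − 0.63872) = 2.77.

2.77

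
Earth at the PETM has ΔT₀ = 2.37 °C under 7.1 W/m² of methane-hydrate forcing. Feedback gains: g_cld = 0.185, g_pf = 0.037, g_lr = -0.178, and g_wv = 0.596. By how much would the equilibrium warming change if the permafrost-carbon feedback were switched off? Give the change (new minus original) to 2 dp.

-0.61 °C

Original: g = 0.64, ΔT = 2.37/(1−0.64) = 6.5833 °C.
Without permafrost-carbon: g' = 0.603, ΔT' = 2.37/(1−0.603) = 5.9698 °C.
Change = 5.9698 − 6.5833 = -0.61 °C.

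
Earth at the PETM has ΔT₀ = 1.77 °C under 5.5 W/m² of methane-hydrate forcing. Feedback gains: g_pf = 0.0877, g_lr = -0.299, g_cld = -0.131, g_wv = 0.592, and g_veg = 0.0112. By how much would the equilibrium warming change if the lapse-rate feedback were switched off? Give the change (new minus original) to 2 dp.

1.63 °C

Original: g = 0.2609, ΔT = 1.77/(1−0.2609) = 2.3948 °C.
Without lapse-rate: g' = 0.5599, ΔT' = 1.77/(1−0.5599) = 4.0218 °C.
Change = 4.0218 − 2.3948 = 1.63 °C.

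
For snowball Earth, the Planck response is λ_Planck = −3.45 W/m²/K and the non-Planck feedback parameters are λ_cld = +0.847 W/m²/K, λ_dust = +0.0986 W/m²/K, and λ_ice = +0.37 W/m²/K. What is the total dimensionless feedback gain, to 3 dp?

0.381

Convert to gains: g_cld = 0.847/3.45 = 0.2455; g_dust = 0.0986/3.45 = 0.02858; g_ice = 0.37/3.45 = 0.1072.
Total gain g = 0.38128.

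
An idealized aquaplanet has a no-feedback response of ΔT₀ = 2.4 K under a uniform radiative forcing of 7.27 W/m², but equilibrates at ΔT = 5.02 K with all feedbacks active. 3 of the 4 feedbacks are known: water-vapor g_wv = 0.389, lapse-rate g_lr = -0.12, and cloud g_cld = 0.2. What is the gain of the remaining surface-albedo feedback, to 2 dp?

Amplification A = ΔT/ΔT₀ = 5.02/2.4 = 2.092.
Total gain g = 1 − 1/A = 1 − 1/2.092 = 0.522.
Known gains sum to 0.389 − 0.12 + 0.2 = 0.469.
g_alb = 0.522 − 0.469 = 0.05.

0.05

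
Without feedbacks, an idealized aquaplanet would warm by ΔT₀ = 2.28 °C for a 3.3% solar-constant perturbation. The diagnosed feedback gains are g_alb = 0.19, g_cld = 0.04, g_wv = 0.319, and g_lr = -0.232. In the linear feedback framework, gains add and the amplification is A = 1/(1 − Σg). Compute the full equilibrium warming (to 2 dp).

Total gain g = 0.19 + 0.04 + 0.319 − 0.232 = 0.317.
Amplification A = 1/(1 − 0.317) = 1.464.
ΔT = 2.28 × 1.464 = 3.34 °C.

3.34 °C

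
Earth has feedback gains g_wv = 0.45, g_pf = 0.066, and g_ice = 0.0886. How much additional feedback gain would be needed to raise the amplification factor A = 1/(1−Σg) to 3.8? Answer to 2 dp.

0.13

Current total gain = 0.6046.
Target gain for A = 3.8: g* = 1 − 1/3.8 = 0.7368.
Additional gain needed = 0.7368 − 0.6046 = 0.13.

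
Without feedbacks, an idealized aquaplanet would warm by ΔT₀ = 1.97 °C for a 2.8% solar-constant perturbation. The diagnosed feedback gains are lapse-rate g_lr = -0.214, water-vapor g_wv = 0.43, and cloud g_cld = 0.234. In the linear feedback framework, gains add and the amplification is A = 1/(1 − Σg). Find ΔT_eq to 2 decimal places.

Total gain g = -0.214 + 0.43 + 0.234 = 0.45.
Amplification A = 1/(1 − 0.45) = 1.818.
ΔT = 1.97 × 1.818 = 3.58 °C.

3.58 °C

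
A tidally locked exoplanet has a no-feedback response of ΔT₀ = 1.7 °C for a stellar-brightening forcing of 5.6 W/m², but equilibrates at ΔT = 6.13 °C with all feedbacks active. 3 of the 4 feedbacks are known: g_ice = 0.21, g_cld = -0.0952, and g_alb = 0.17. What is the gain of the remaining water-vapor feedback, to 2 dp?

0.44

Amplification A = ΔT/ΔT₀ = 6.13/1.7 = 3.606.
Total gain g = 1 − 1/A = 1 − 1/3.606 = 0.7227.
Known gains sum to 0.21 − 0.0952 + 0.17 = 0.2848.
g_wv = 0.7227 − 0.2848 = 0.44.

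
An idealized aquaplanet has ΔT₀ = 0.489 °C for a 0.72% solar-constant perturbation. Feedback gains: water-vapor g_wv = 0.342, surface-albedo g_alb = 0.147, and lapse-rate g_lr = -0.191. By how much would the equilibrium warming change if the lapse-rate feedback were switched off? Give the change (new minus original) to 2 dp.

0.26 °C

Original: g = 0.298, ΔT = 0.489/(1−0.298) = 0.6966 °C.
Without lapse-rate: g' = 0.489, ΔT' = 0.489/(1−0.489) = 0.9569 °C.
Change = 0.9569 − 0.6966 = 0.26 °C.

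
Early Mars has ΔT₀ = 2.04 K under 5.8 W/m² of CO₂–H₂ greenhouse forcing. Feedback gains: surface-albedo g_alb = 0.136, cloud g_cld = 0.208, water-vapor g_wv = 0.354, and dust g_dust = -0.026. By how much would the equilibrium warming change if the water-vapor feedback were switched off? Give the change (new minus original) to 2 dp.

Original: g = 0.672, ΔT = 2.04/(1−0.672) = 6.2195 K.
Without water-vapor: g' = 0.318, ΔT' = 2.04/(1−0.318) = 2.9912 K.
Change = 2.9912 − 6.2195 = -3.23 K.

-3.23 K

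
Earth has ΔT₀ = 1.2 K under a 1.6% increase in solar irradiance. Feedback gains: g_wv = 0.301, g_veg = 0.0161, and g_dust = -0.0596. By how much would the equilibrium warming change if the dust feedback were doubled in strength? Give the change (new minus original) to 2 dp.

-0.12 K

Original: g = 0.2575, ΔT = 1.2/(1−0.2575) = 1.6162 K.
With doubled dust: g' = 0.1979, ΔT' = 1.2/(1−0.1979) = 1.4961 K.
Change = 1.4961 − 1.6162 = -0.12 K.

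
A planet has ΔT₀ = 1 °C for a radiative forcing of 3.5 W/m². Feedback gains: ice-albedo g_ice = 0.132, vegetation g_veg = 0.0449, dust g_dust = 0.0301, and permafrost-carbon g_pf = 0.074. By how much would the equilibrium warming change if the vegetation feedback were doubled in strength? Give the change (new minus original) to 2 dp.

0.09 °C

Original: g = 0.281, ΔT = 1/(1−0.281) = 1.3908 °C.
With doubled vegetation: g' = 0.3259, ΔT' = 1/(1−0.3259) = 1.4835 °C.
Change = 1.4835 − 1.3908 = 0.09 °C.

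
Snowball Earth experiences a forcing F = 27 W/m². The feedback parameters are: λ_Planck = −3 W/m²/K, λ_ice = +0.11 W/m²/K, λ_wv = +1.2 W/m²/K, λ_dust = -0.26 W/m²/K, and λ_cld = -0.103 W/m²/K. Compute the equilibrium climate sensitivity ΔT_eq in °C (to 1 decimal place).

13.2 °C

Net feedback parameter λ = (−3) + (+0.11) + (+1.2) + (-0.26) + (-0.103) = -2.053 W/m²/K.
ΔT = −F/λ = −27/(-2.053) = 13.2 °C.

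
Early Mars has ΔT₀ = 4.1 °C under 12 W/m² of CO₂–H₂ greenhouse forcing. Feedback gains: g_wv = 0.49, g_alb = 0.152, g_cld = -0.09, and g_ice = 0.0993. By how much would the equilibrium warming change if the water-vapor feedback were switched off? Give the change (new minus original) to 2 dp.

-6.87 °C

Original: g = 0.6513, ΔT = 4.1/(1−0.6513) = 11.7580 °C.
Without water-vapor: g' = 0.1613, ΔT' = 4.1/(1−0.1613) = 4.8885 °C.
Change = 4.8885 − 11.7580 = -6.87 °C.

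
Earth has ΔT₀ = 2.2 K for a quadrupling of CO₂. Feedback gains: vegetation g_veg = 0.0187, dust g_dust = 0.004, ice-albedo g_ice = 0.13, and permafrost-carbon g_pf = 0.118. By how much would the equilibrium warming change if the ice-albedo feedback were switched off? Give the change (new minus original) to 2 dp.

-0.46 K

Original: g = 0.2707, ΔT = 2.2/(1−0.2707) = 3.0166 K.
Without ice-albedo: g' = 0.1407, ΔT' = 2.2/(1−0.1407) = 2.5602 K.
Change = 2.5602 − 3.0166 = -0.46 K.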